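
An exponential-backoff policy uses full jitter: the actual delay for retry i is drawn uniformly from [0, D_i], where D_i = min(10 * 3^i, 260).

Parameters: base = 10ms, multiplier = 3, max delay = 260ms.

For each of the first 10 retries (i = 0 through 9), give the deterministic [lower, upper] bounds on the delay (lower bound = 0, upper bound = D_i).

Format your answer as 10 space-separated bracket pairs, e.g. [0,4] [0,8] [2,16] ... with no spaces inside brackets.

Computing bounds per retry:
  i=0: D_i=min(10*3^0,260)=10, bounds=[0,10]
  i=1: D_i=min(10*3^1,260)=30, bounds=[0,30]
  i=2: D_i=min(10*3^2,260)=90, bounds=[0,90]
  i=3: D_i=min(10*3^3,260)=260, bounds=[0,260]
  i=4: D_i=min(10*3^4,260)=260, bounds=[0,260]
  i=5: D_i=min(10*3^5,260)=260, bounds=[0,260]
  i=6: D_i=min(10*3^6,260)=260, bounds=[0,260]
  i=7: D_i=min(10*3^7,260)=260, bounds=[0,260]
  i=8: D_i=min(10*3^8,260)=260, bounds=[0,260]
  i=9: D_i=min(10*3^9,260)=260, bounds=[0,260]

Answer: [0,10] [0,30] [0,90] [0,260] [0,260] [0,260] [0,260] [0,260] [0,260] [0,260]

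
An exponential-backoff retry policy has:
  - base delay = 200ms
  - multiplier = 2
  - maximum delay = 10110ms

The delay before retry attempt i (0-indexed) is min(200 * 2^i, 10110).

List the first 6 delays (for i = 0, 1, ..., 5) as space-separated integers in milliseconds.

Answer: 200 400 800 1600 3200 6400

Derivation:
Computing each delay:
  i=0: min(200*2^0, 10110) = 200
  i=1: min(200*2^1, 10110) = 400
  i=2: min(200*2^2, 10110) = 800
  i=3: min(200*2^3, 10110) = 1600
  i=4: min(200*2^4, 10110) = 3200
  i=5: min(200*2^5, 10110) = 6400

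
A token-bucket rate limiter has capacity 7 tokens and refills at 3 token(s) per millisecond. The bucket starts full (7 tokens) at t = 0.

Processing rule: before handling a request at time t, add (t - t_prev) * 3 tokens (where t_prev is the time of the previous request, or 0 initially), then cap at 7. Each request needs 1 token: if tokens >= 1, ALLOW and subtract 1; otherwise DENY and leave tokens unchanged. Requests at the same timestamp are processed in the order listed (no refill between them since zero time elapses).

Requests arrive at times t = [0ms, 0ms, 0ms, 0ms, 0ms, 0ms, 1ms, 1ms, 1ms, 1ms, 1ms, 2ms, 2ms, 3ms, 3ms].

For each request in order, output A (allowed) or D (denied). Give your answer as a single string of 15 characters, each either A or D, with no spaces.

Answer: AAAAAAAAAADAAAA

Derivation:
Simulating step by step:
  req#1 t=0ms: ALLOW
  req#2 t=0ms: ALLOW
  req#3 t=0ms: ALLOW
  req#4 t=0ms: ALLOW
  req#5 t=0ms: ALLOW
  req#6 t=0ms: ALLOW
  req#7 t=1ms: ALLOW
  req#8 t=1ms: ALLOW
  req#9 t=1ms: ALLOW
  req#10 t=1ms: ALLOW
  req#11 t=1ms: DENY
  req#12 t=2ms: ALLOW
  req#13 t=2ms: ALLOW
  req#14 t=3ms: ALLOW
  req#15 t=3ms: ALLOW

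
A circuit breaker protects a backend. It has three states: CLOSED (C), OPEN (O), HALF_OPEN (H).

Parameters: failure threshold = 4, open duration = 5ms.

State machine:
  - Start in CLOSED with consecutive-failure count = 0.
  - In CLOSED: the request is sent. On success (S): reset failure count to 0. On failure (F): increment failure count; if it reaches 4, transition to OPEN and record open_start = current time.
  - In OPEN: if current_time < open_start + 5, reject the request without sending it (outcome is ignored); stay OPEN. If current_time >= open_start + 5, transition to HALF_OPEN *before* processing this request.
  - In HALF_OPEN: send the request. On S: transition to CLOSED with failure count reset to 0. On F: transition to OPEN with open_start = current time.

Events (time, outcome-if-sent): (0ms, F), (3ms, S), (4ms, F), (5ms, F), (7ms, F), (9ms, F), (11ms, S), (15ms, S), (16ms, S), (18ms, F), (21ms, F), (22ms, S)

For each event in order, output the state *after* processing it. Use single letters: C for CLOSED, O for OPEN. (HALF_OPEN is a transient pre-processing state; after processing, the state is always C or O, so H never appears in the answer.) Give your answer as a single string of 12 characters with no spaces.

Answer: CCCCCOOCCCCC

Derivation:
State after each event:
  event#1 t=0ms outcome=F: state=CLOSED
  event#2 t=3ms outcome=S: state=CLOSED
  event#3 t=4ms outcome=F: state=CLOSED
  event#4 t=5ms outcome=F: state=CLOSED
  event#5 t=7ms outcome=F: state=CLOSED
  event#6 t=9ms outcome=F: state=OPEN
  event#7 t=11ms outcome=S: state=OPEN
  event#8 t=15ms outcome=S: state=CLOSED
  event#9 t=16ms outcome=S: state=CLOSED
  event#10 t=18ms outcome=F: state=CLOSED
  event#11 t=21ms outcome=F: state=CLOSED
  event#12 t=22ms outcome=S: state=CLOSED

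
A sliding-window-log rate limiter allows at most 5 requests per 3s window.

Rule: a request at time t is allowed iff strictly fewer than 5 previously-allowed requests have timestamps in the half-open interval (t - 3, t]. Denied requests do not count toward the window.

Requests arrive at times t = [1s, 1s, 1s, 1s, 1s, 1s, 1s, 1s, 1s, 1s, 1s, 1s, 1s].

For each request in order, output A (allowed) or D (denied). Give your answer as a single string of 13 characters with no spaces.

Tracking allowed requests in the window:
  req#1 t=1s: ALLOW
  req#2 t=1s: ALLOW
  req#3 t=1s: ALLOW
  req#4 t=1s: ALLOW
  req#5 t=1s: ALLOW
  req#6 t=1s: DENY
  req#7 t=1s: DENY
  req#8 t=1s: DENY
  req#9 t=1s: DENY
  req#10 t=1s: DENY
  req#11 t=1s: DENY
  req#12 t=1s: DENY
  req#13 t=1s: DENY

Answer: AAAAADDDDDDDD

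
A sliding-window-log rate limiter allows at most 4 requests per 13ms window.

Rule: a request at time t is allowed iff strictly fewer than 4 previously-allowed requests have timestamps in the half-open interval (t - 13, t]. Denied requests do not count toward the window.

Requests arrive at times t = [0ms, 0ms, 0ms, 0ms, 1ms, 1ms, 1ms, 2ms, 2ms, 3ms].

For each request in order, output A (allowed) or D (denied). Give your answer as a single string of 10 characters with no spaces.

Tracking allowed requests in the window:
  req#1 t=0ms: ALLOW
  req#2 t=0ms: ALLOW
  req#3 t=0ms: ALLOW
  req#4 t=0ms: ALLOW
  req#5 t=1ms: DENY
  req#6 t=1ms: DENY
  req#7 t=1ms: DENY
  req#8 t=2ms: DENY
  req#9 t=2ms: DENY
  req#10 t=3ms: DENY

Answer: AAAADDDDDD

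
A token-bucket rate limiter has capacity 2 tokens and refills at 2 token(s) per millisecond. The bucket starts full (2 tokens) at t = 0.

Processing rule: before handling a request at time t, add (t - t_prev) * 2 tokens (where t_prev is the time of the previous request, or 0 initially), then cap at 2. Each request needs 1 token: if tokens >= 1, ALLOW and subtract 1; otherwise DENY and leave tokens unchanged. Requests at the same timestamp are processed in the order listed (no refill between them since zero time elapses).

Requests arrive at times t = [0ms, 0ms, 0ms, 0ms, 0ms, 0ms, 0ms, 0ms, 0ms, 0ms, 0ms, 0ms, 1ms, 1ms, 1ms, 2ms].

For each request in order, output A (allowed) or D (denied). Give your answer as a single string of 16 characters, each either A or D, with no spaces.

Answer: AADDDDDDDDDDAADA

Derivation:
Simulating step by step:
  req#1 t=0ms: ALLOW
  req#2 t=0ms: ALLOW
  req#3 t=0ms: DENY
  req#4 t=0ms: DENY
  req#5 t=0ms: DENY
  req#6 t=0ms: DENY
  req#7 t=0ms: DENY
  req#8 t=0ms: DENY
  req#9 t=0ms: DENY
  req#10 t=0ms: DENY
  req#11 t=0ms: DENY
  req#12 t=0ms: DENY
  req#13 t=1ms: ALLOW
  req#14 t=1ms: ALLOW
  req#15 t=1ms: DENY
  req#16 t=2ms: ALLOW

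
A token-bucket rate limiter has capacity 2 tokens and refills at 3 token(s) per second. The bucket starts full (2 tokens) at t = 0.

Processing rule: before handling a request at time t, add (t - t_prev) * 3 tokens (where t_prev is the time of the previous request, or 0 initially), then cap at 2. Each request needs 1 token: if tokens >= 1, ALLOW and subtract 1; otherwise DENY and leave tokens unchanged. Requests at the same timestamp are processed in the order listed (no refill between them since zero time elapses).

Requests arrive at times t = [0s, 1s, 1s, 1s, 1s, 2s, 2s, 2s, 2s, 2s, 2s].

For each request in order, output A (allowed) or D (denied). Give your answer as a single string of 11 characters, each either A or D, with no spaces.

Simulating step by step:
  req#1 t=0s: ALLOW
  req#2 t=1s: ALLOW
  req#3 t=1s: ALLOW
  req#4 t=1s: DENY
  req#5 t=1s: DENY
  req#6 t=2s: ALLOW
  req#7 t=2s: ALLOW
  req#8 t=2s: DENY
  req#9 t=2s: DENY
  req#10 t=2s: DENY
  req#11 t=2s: DENY

Answer: AAADDAADDDD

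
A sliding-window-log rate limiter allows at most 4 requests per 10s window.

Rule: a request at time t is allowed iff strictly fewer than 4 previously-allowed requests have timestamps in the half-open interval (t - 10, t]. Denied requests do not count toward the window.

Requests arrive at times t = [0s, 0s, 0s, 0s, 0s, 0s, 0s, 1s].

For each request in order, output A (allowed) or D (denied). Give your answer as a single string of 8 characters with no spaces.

Tracking allowed requests in the window:
  req#1 t=0s: ALLOW
  req#2 t=0s: ALLOW
  req#3 t=0s: ALLOW
  req#4 t=0s: ALLOW
  req#5 t=0s: DENY
  req#6 t=0s: DENY
  req#7 t=0s: DENY
  req#8 t=1s: DENY

Answer: AAAADDDD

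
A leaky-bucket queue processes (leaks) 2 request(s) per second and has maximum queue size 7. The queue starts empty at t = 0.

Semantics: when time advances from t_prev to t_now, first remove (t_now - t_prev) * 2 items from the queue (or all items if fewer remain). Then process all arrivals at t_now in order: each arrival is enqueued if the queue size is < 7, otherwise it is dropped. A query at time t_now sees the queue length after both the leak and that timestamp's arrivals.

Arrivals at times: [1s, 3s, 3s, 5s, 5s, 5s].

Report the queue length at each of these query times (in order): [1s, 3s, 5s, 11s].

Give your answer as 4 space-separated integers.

Answer: 1 2 3 0

Derivation:
Queue lengths at query times:
  query t=1s: backlog = 1
  query t=3s: backlog = 2
  query t=5s: backlog = 3
  query t=11s: backlog = 0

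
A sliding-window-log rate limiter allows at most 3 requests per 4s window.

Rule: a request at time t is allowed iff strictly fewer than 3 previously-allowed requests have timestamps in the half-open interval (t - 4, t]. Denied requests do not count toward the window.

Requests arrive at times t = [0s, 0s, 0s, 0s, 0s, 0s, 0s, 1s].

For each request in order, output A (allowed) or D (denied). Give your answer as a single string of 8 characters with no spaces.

Answer: AAADDDDD

Derivation:
Tracking allowed requests in the window:
  req#1 t=0s: ALLOW
  req#2 t=0s: ALLOW
  req#3 t=0s: ALLOW
  req#4 t=0s: DENY
  req#5 t=0s: DENY
  req#6 t=0s: DENY
  req#7 t=0s: DENY
  req#8 t=1s: DENY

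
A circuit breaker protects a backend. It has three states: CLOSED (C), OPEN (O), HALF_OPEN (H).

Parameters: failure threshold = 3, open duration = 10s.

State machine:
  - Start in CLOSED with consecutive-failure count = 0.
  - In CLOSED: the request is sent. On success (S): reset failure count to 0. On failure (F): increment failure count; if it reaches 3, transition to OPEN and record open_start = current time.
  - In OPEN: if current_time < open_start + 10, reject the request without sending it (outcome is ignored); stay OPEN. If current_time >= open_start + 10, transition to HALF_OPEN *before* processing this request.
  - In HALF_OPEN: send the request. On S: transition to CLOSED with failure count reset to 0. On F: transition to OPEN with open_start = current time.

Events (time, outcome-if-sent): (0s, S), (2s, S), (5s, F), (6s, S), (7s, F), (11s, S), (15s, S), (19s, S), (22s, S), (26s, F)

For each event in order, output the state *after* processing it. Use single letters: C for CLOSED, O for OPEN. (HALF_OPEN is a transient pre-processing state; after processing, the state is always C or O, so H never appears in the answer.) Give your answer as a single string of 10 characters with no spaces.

State after each event:
  event#1 t=0s outcome=S: state=CLOSED
  event#2 t=2s outcome=S: state=CLOSED
  event#3 t=5s outcome=F: state=CLOSED
  event#4 t=6s outcome=S: state=CLOSED
  event#5 t=7s outcome=F: state=CLOSED
  event#6 t=11s outcome=S: state=CLOSED
  event#7 t=15s outcome=S: state=CLOSED
  event#8 t=19s outcome=S: state=CLOSED
  event#9 t=22s outcome=S: state=CLOSED
  event#10 t=26s outcome=F: state=CLOSED

Answer: CCCCCCCCCC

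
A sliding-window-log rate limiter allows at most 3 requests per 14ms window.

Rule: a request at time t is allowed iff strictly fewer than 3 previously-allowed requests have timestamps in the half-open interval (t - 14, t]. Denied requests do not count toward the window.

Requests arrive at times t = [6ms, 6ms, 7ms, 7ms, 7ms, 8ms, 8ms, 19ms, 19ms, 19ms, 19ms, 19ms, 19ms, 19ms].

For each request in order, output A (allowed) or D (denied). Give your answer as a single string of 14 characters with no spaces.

Tracking allowed requests in the window:
  req#1 t=6ms: ALLOW
  req#2 t=6ms: ALLOW
  req#3 t=7ms: ALLOW
  req#4 t=7ms: DENY
  req#5 t=7ms: DENY
  req#6 t=8ms: DENY
  req#7 t=8ms: DENY
  req#8 t=19ms: DENY
  req#9 t=19ms: DENY
  req#10 t=19ms: DENY
  req#11 t=19ms: DENY
  req#12 t=19ms: DENY
  req#13 t=19ms: DENY
  req#14 t=19ms: DENY

Answer: AAADDDDDDDDDDD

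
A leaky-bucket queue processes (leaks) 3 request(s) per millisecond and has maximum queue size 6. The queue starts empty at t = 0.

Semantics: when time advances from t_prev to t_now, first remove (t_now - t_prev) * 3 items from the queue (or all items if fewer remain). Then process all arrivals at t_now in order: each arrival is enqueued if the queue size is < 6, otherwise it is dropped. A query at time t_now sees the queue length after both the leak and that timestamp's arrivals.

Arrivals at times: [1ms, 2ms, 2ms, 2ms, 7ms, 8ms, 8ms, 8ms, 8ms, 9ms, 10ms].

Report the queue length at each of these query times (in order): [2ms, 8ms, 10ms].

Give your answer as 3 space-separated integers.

Queue lengths at query times:
  query t=2ms: backlog = 3
  query t=8ms: backlog = 4
  query t=10ms: backlog = 1

Answer: 3 4 1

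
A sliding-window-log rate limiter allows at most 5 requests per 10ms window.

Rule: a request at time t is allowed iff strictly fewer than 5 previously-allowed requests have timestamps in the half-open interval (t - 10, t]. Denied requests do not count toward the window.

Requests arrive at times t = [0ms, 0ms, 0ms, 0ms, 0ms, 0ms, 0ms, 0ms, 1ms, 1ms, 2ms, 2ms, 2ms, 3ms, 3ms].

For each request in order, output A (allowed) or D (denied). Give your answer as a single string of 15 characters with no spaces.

Tracking allowed requests in the window:
  req#1 t=0ms: ALLOW
  req#2 t=0ms: ALLOW
  req#3 t=0ms: ALLOW
  req#4 t=0ms: ALLOW
  req#5 t=0ms: ALLOW
  req#6 t=0ms: DENY
  req#7 t=0ms: DENY
  req#8 t=0ms: DENY
  req#9 t=1ms: DENY
  req#10 t=1ms: DENY
  req#11 t=2ms: DENY
  req#12 t=2ms: DENY
  req#13 t=2ms: DENY
  req#14 t=3ms: DENY
  req#15 t=3ms: DENY

Answer: AAAAADDDDDDDDDD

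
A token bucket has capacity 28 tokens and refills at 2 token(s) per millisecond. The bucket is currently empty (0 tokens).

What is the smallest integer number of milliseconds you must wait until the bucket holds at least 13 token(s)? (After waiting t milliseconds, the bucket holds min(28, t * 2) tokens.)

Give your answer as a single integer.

Need t * 2 >= 13, so t >= 13/2.
Smallest integer t = ceil(13/2) = 7.

Answer: 7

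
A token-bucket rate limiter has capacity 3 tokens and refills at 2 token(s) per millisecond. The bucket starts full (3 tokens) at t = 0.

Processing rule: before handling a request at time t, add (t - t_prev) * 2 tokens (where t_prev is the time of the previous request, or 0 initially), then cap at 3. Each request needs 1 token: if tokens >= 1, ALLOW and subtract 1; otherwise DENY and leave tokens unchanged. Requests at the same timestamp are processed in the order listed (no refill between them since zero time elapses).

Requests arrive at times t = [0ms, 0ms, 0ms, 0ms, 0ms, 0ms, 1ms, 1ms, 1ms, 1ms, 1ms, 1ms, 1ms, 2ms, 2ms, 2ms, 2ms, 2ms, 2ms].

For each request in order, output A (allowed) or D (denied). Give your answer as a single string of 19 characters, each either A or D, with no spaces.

Simulating step by step:
  req#1 t=0ms: ALLOW
  req#2 t=0ms: ALLOW
  req#3 t=0ms: ALLOW
  req#4 t=0ms: DENY
  req#5 t=0ms: DENY
  req#6 t=0ms: DENY
  req#7 t=1ms: ALLOW
  req#8 t=1ms: ALLOW
  req#9 t=1ms: DENY
  req#10 t=1ms: DENY
  req#11 t=1ms: DENY
  req#12 t=1ms: DENY
  req#13 t=1ms: DENY
  req#14 t=2ms: ALLOW
  req#15 t=2ms: ALLOW
  req#16 t=2ms: DENY
  req#17 t=2ms: DENY
  req#18 t=2ms: DENY
  req#19 t=2ms: DENY

Answer: AAADDDAADDDDDAADDDD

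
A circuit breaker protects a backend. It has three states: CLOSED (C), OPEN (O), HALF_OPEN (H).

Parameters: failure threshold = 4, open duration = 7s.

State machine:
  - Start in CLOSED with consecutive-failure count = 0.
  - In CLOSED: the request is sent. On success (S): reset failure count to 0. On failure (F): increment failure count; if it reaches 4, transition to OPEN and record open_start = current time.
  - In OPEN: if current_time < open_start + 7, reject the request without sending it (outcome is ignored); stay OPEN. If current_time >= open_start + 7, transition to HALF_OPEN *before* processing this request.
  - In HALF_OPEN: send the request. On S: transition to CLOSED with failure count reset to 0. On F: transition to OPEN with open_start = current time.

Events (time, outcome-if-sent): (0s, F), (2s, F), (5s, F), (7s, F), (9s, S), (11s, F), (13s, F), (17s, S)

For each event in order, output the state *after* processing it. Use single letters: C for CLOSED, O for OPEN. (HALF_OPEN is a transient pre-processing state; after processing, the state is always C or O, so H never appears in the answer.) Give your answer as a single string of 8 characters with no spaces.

Answer: CCCOOOOC

Derivation:
State after each event:
  event#1 t=0s outcome=F: state=CLOSED
  event#2 t=2s outcome=F: state=CLOSED
  event#3 t=5s outcome=F: state=CLOSED
  event#4 t=7s outcome=F: state=OPEN
  event#5 t=9s outcome=S: state=OPEN
  event#6 t=11s outcome=F: state=OPEN
  event#7 t=13s outcome=F: state=OPEN
  event#8 t=17s outcome=S: state=CLOSED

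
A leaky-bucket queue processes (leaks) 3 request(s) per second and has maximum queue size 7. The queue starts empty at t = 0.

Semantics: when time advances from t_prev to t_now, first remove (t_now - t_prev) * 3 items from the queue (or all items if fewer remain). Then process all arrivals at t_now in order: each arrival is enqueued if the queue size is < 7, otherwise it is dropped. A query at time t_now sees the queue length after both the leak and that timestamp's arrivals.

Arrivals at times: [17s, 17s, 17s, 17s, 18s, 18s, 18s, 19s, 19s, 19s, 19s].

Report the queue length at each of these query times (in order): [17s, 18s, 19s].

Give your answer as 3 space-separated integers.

Answer: 4 4 5

Derivation:
Queue lengths at query times:
  query t=17s: backlog = 4
  query t=18s: backlog = 4
  query t=19s: backlog = 5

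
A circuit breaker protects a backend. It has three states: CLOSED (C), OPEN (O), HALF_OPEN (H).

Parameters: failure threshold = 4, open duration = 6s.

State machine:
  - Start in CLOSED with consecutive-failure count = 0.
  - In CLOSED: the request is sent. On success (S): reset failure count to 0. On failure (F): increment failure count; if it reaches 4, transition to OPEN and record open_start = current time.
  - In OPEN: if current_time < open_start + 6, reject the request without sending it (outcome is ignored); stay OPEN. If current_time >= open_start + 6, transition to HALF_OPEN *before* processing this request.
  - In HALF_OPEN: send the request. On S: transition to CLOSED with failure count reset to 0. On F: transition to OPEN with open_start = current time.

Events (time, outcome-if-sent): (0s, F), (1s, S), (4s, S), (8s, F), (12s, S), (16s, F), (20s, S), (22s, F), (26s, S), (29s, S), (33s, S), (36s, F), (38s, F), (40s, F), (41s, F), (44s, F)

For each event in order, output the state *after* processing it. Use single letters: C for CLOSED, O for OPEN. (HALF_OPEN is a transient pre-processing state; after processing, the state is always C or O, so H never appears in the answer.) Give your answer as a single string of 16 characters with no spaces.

Answer: CCCCCCCCCCCCCCOO

Derivation:
State after each event:
  event#1 t=0s outcome=F: state=CLOSED
  event#2 t=1s outcome=S: state=CLOSED
  event#3 t=4s outcome=S: state=CLOSED
  event#4 t=8s outcome=F: state=CLOSED
  event#5 t=12s outcome=S: state=CLOSED
  event#6 t=16s outcome=F: state=CLOSED
  event#7 t=20s outcome=S: state=CLOSED
  event#8 t=22s outcome=F: state=CLOSED
  event#9 t=26s outcome=S: state=CLOSED
  event#10 t=29s outcome=S: state=CLOSED
  event#11 t=33s outcome=S: state=CLOSED
  event#12 t=36s outcome=F: state=CLOSED
  event#13 t=38s outcome=F: state=CLOSED
  event#14 t=40s outcome=F: state=CLOSED
  event#15 t=41s outcome=F: state=OPEN
  event#16 t=44s outcome=F: state=OPEN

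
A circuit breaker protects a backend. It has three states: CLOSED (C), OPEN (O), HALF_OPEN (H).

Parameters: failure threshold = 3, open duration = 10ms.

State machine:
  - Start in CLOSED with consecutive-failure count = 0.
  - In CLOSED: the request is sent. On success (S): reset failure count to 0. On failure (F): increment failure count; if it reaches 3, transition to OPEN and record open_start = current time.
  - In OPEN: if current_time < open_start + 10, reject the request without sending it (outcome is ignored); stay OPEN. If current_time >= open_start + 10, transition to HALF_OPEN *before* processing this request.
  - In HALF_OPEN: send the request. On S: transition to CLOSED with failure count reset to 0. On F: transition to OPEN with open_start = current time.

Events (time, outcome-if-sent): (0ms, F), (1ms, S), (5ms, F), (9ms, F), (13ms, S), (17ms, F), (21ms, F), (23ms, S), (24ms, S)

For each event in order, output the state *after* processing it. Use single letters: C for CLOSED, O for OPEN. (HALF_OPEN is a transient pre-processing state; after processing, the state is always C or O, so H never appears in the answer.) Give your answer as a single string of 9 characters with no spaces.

Answer: CCCCCCCCC

Derivation:
State after each event:
  event#1 t=0ms outcome=F: state=CLOSED
  event#2 t=1ms outcome=S: state=CLOSED
  event#3 t=5ms outcome=F: state=CLOSED
  event#4 t=9ms outcome=F: state=CLOSED
  event#5 t=13ms outcome=S: state=CLOSED
  event#6 t=17ms outcome=F: state=CLOSED
  event#7 t=21ms outcome=F: state=CLOSED
  event#8 t=23ms outcome=S: state=CLOSED
  event#9 t=24ms outcome=S: state=CLOSED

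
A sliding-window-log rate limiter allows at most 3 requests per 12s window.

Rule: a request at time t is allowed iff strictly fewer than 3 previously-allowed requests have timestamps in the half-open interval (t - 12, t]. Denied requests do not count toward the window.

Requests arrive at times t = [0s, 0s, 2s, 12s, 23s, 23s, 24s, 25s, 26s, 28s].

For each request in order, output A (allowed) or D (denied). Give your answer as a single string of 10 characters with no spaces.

Tracking allowed requests in the window:
  req#1 t=0s: ALLOW
  req#2 t=0s: ALLOW
  req#3 t=2s: ALLOW
  req#4 t=12s: ALLOW
  req#5 t=23s: ALLOW
  req#6 t=23s: ALLOW
  req#7 t=24s: ALLOW
  req#8 t=25s: DENY
  req#9 t=26s: DENY
  req#10 t=28s: DENY

Answer: AAAAAAADDD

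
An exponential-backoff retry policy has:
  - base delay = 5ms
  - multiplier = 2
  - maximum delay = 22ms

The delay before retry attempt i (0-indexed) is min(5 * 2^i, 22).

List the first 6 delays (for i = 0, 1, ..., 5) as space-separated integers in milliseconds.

Answer: 5 10 20 22 22 22

Derivation:
Computing each delay:
  i=0: min(5*2^0, 22) = 5
  i=1: min(5*2^1, 22) = 10
  i=2: min(5*2^2, 22) = 20
  i=3: min(5*2^3, 22) = 22
  i=4: min(5*2^4, 22) = 22
  i=5: min(5*2^5, 22) = 22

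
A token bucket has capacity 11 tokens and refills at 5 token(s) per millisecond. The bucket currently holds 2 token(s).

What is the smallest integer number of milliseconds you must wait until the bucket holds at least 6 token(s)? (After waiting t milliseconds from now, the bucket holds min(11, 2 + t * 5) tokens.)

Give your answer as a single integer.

Answer: 1

Derivation:
Need 2 + t * 5 >= 6, so t >= 4/5.
Smallest integer t = ceil(4/5) = 1.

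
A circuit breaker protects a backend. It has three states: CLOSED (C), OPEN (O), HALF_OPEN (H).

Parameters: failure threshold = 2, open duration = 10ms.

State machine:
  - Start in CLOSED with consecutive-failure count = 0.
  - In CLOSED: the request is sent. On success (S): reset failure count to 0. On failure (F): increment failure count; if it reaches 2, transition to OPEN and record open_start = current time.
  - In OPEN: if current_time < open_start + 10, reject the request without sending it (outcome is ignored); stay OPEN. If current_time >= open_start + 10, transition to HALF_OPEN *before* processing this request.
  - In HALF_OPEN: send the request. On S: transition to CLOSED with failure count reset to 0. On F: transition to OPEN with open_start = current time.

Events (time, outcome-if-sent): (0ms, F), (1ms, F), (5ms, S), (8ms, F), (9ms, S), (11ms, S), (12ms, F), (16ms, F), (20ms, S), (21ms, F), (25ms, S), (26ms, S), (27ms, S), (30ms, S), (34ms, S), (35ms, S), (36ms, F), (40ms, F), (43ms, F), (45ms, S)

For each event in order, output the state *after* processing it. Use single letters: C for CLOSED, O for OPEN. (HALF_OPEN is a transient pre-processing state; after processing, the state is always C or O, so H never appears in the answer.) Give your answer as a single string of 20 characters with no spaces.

Answer: COOOOCCOOOOCCCCCCOOO

Derivation:
State after each event:
  event#1 t=0ms outcome=F: state=CLOSED
  event#2 t=1ms outcome=F: state=OPEN
  event#3 t=5ms outcome=S: state=OPEN
  event#4 t=8ms outcome=F: state=OPEN
  event#5 t=9ms outcome=S: state=OPEN
  event#6 t=11ms outcome=S: state=CLOSED
  event#7 t=12ms outcome=F: state=CLOSED
  event#8 t=16ms outcome=F: state=OPEN
  event#9 t=20ms outcome=S: state=OPEN
  event#10 t=21ms outcome=F: state=OPEN
  event#11 t=25ms outcome=S: state=OPEN
  event#12 t=26ms outcome=S: state=CLOSED
  event#13 t=27ms outcome=S: state=CLOSED
  event#14 t=30ms outcome=S: state=CLOSED
  event#15 t=34ms outcome=S: state=CLOSED
  event#16 t=35ms outcome=S: state=CLOSED
  event#17 t=36ms outcome=F: state=CLOSED
  event#18 t=40ms outcome=F: state=OPEN
  event#19 t=43ms outcome=F: state=OPEN
  event#20 t=45ms outcome=S: state=OPEN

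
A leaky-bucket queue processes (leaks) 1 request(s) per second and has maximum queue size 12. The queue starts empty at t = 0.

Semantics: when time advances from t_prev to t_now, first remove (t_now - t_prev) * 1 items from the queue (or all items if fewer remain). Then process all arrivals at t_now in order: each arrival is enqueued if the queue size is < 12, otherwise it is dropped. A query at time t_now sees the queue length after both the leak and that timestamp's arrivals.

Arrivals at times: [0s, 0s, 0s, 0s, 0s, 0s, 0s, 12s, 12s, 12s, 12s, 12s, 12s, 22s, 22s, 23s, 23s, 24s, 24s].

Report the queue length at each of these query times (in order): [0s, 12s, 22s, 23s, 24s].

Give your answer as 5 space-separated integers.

Queue lengths at query times:
  query t=0s: backlog = 7
  query t=12s: backlog = 6
  query t=22s: backlog = 2
  query t=23s: backlog = 3
  query t=24s: backlog = 4

Answer: 7 6 2 3 4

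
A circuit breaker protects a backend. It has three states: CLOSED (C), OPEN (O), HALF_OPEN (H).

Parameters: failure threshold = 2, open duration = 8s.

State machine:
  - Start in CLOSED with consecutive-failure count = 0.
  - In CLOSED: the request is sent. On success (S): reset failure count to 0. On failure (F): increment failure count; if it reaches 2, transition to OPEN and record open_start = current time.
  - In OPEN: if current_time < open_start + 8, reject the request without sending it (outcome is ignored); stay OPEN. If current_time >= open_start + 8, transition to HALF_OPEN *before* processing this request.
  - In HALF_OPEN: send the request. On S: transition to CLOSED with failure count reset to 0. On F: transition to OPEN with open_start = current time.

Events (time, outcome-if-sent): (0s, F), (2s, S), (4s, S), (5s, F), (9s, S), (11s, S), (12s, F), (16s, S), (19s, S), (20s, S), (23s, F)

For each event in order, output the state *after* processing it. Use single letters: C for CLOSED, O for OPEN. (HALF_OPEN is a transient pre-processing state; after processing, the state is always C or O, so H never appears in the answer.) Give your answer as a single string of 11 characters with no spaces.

Answer: CCCCCCCCCCC

Derivation:
State after each event:
  event#1 t=0s outcome=F: state=CLOSED
  event#2 t=2s outcome=S: state=CLOSED
  event#3 t=4s outcome=S: state=CLOSED
  event#4 t=5s outcome=F: state=CLOSED
  event#5 t=9s outcome=S: state=CLOSED
  event#6 t=11s outcome=S: state=CLOSED
  event#7 t=12s outcome=F: state=CLOSED
  event#8 t=16s outcome=S: state=CLOSED
  event#9 t=19s outcome=S: state=CLOSED
  event#10 t=20s outcome=S: state=CLOSED
  event#11 t=23s outcome=F: state=CLOSED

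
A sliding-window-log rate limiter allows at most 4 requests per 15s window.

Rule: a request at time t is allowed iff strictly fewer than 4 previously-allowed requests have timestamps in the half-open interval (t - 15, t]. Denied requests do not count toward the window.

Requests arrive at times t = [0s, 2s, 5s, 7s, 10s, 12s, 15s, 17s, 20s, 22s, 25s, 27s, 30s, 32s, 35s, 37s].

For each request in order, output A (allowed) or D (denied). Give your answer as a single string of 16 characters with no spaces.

Answer: AAAADDAAAADDAAAA

Derivation:
Tracking allowed requests in the window:
  req#1 t=0s: ALLOW
  req#2 t=2s: ALLOW
  req#3 t=5s: ALLOW
  req#4 t=7s: ALLOW
  req#5 t=10s: DENY
  req#6 t=12s: DENY
  req#7 t=15s: ALLOW
  req#8 t=17s: ALLOW
  req#9 t=20s: ALLOW
  req#10 t=22s: ALLOW
  req#11 t=25s: DENY
  req#12 t=27s: DENY
  req#13 t=30s: ALLOW
  req#14 t=32s: ALLOW
  req#15 t=35s: ALLOW
  req#16 t=37s: ALLOW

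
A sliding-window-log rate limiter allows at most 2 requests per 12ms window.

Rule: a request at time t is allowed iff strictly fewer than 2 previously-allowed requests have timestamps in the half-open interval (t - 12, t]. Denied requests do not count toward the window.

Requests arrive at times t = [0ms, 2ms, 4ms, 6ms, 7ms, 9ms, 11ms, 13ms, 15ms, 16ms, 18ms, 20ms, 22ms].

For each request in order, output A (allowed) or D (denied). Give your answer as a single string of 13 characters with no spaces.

Answer: AADDDDDAADDDD

Derivation:
Tracking allowed requests in the window:
  req#1 t=0ms: ALLOW
  req#2 t=2ms: ALLOW
  req#3 t=4ms: DENY
  req#4 t=6ms: DENY
  req#5 t=7ms: DENY
  req#6 t=9ms: DENY
  req#7 t=11ms: DENY
  req#8 t=13ms: ALLOW
  req#9 t=15ms: ALLOW
  req#10 t=16ms: DENY
  req#11 t=18ms: DENY
  req#12 t=20ms: DENY
  req#13 t=22ms: DENY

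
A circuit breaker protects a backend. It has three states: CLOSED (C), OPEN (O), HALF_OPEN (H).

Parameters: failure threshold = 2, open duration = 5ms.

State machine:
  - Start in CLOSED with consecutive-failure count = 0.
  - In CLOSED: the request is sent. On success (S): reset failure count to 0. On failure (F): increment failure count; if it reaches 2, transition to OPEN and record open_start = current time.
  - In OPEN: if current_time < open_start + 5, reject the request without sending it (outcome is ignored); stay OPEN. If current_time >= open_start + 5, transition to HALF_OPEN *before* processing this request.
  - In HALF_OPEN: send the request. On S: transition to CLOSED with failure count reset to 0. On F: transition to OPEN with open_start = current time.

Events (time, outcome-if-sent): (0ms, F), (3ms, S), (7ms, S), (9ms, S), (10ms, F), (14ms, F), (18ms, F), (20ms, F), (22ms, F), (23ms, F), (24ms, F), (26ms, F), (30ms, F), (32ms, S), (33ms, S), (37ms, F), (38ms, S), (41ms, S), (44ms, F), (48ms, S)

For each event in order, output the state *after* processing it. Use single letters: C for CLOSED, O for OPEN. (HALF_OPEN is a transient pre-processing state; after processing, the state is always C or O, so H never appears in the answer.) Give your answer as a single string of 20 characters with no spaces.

State after each event:
  event#1 t=0ms outcome=F: state=CLOSED
  event#2 t=3ms outcome=S: state=CLOSED
  event#3 t=7ms outcome=S: state=CLOSED
  event#4 t=9ms outcome=S: state=CLOSED
  event#5 t=10ms outcome=F: state=CLOSED
  event#6 t=14ms outcome=F: state=OPEN
  event#7 t=18ms outcome=F: state=OPEN
  event#8 t=20ms outcome=F: state=OPEN
  event#9 t=22ms outcome=F: state=OPEN
  event#10 t=23ms outcome=F: state=OPEN
  event#11 t=24ms outcome=F: state=OPEN
  event#12 t=26ms outcome=F: state=OPEN
  event#13 t=30ms outcome=F: state=OPEN
  event#14 t=32ms outcome=S: state=CLOSED
  event#15 t=33ms outcome=S: state=CLOSED
  event#16 t=37ms outcome=F: state=CLOSED
  event#17 t=38ms outcome=S: state=CLOSED
  event#18 t=41ms outcome=S: state=CLOSED
  event#19 t=44ms outcome=F: state=CLOSED
  event#20 t=48ms outcome=S: state=CLOSED

Answer: CCCCCOOOOOOOOCCCCCCC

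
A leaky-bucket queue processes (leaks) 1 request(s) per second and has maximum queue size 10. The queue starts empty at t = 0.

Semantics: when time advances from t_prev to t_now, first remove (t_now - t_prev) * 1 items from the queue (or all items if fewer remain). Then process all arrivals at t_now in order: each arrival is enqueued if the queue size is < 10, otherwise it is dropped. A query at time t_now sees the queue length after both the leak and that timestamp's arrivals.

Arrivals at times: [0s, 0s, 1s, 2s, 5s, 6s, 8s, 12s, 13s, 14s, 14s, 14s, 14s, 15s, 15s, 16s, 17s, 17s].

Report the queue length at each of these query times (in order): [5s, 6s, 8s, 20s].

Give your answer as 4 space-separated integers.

Queue lengths at query times:
  query t=5s: backlog = 1
  query t=6s: backlog = 1
  query t=8s: backlog = 1
  query t=20s: backlog = 3

Answer: 1 1 1 3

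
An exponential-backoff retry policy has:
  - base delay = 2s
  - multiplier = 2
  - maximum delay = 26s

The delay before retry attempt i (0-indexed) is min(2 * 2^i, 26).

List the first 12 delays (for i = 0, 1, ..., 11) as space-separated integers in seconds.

Computing each delay:
  i=0: min(2*2^0, 26) = 2
  i=1: min(2*2^1, 26) = 4
  i=2: min(2*2^2, 26) = 8
  i=3: min(2*2^3, 26) = 16
  i=4: min(2*2^4, 26) = 26
  i=5: min(2*2^5, 26) = 26
  i=6: min(2*2^6, 26) = 26
  i=7: min(2*2^7, 26) = 26
  i=8: min(2*2^8, 26) = 26
  i=9: min(2*2^9, 26) = 26
  i=10: min(2*2^10, 26) = 26
  i=11: min(2*2^11, 26) = 26

Answer: 2 4 8 16 26 26 26 26 26 26 26 26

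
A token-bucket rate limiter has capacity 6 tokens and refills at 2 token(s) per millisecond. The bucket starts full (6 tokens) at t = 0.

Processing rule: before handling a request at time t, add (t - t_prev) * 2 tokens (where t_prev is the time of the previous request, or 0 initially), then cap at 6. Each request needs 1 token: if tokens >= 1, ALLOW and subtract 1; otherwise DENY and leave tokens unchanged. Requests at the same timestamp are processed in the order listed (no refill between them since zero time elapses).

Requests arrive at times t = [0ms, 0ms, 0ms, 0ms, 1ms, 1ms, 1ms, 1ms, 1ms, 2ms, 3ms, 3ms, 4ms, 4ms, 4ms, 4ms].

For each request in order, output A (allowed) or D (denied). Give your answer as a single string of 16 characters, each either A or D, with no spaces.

Answer: AAAAAAAADAAAAAAD

Derivation:
Simulating step by step:
  req#1 t=0ms: ALLOW
  req#2 t=0ms: ALLOW
  req#3 t=0ms: ALLOW
  req#4 t=0ms: ALLOW
  req#5 t=1ms: ALLOW
  req#6 t=1ms: ALLOW
  req#7 t=1ms: ALLOW
  req#8 t=1ms: ALLOW
  req#9 t=1ms: DENY
  req#10 t=2ms: ALLOW
  req#11 t=3ms: ALLOW
  req#12 t=3ms: ALLOW
  req#13 t=4ms: ALLOW
  req#14 t=4ms: ALLOW
  req#15 t=4ms: ALLOW
  req#16 t=4ms: DENY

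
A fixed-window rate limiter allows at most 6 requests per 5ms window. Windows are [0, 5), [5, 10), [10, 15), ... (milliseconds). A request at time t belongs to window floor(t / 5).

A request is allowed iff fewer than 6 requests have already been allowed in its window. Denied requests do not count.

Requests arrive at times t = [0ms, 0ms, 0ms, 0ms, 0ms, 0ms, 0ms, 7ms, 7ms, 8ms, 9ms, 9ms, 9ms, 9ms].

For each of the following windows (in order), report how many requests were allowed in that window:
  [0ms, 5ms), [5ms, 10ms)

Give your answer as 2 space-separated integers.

Processing requests:
  req#1 t=0ms (window 0): ALLOW
  req#2 t=0ms (window 0): ALLOW
  req#3 t=0ms (window 0): ALLOW
  req#4 t=0ms (window 0): ALLOW
  req#5 t=0ms (window 0): ALLOW
  req#6 t=0ms (window 0): ALLOW
  req#7 t=0ms (window 0): DENY
  req#8 t=7ms (window 1): ALLOW
  req#9 t=7ms (window 1): ALLOW
  req#10 t=8ms (window 1): ALLOW
  req#11 t=9ms (window 1): ALLOW
  req#12 t=9ms (window 1): ALLOW
  req#13 t=9ms (window 1): ALLOW
  req#14 t=9ms (window 1): DENY

Allowed counts by window: 6 6

Answer: 6 6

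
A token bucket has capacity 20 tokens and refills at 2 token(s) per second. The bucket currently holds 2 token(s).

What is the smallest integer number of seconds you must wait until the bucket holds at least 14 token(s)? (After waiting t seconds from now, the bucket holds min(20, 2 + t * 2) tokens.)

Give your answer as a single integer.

Need 2 + t * 2 >= 14, so t >= 12/2.
Smallest integer t = ceil(12/2) = 6.

Answer: 6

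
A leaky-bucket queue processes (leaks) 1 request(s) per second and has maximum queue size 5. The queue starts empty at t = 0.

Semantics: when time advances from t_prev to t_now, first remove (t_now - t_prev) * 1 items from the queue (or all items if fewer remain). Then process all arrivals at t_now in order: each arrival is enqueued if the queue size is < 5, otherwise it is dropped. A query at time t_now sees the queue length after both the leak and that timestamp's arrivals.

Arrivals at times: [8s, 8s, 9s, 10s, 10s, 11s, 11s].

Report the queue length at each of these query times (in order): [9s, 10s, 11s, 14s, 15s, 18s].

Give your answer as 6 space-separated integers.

Queue lengths at query times:
  query t=9s: backlog = 2
  query t=10s: backlog = 3
  query t=11s: backlog = 4
  query t=14s: backlog = 1
  query t=15s: backlog = 0
  query t=18s: backlog = 0

Answer: 2 3 4 1 0 0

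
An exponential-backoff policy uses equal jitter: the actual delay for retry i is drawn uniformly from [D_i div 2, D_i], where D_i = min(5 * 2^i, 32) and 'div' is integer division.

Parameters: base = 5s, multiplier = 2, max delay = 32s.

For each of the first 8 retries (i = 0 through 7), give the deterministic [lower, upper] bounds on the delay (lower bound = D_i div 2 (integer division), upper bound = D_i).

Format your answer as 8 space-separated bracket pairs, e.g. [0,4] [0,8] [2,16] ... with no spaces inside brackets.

Answer: [2,5] [5,10] [10,20] [16,32] [16,32] [16,32] [16,32] [16,32]

Derivation:
Computing bounds per retry:
  i=0: D_i=min(5*2^0,32)=5, bounds=[2,5]
  i=1: D_i=min(5*2^1,32)=10, bounds=[5,10]
  i=2: D_i=min(5*2^2,32)=20, bounds=[10,20]
  i=3: D_i=min(5*2^3,32)=32, bounds=[16,32]
  i=4: D_i=min(5*2^4,32)=32, bounds=[16,32]
  i=5: D_i=min(5*2^5,32)=32, bounds=[16,32]
  i=6: D_i=min(5*2^6,32)=32, bounds=[16,32]
  i=7: D_i=min(5*2^7,32)=32, bounds=[16,32]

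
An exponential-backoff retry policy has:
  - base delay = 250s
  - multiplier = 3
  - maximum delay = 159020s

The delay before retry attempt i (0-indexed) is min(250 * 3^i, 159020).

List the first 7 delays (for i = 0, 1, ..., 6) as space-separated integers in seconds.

Answer: 250 750 2250 6750 20250 60750 159020

Derivation:
Computing each delay:
  i=0: min(250*3^0, 159020) = 250
  i=1: min(250*3^1, 159020) = 750
  i=2: min(250*3^2, 159020) = 2250
  i=3: min(250*3^3, 159020) = 6750
  i=4: min(250*3^4, 159020) = 20250
  i=5: min(250*3^5, 159020) = 60750
  i=6: min(250*3^6, 159020) = 159020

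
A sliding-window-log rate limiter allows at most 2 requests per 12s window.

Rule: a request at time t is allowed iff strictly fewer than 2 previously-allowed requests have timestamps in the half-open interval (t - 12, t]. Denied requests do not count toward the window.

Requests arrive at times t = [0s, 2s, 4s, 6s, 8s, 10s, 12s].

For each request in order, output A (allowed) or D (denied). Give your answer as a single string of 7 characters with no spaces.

Tracking allowed requests in the window:
  req#1 t=0s: ALLOW
  req#2 t=2s: ALLOW
  req#3 t=4s: DENY
  req#4 t=6s: DENY
  req#5 t=8s: DENY
  req#6 t=10s: DENY
  req#7 t=12s: ALLOW

Answer: AADDDDA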